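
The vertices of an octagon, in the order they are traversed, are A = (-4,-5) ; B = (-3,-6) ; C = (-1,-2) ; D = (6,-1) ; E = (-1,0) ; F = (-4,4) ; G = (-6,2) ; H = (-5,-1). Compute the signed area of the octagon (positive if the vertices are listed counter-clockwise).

Apply Gauss's area formula: 2A = Σ (x_i·y_{i+1} − x_{i+1}·y_i), indices taken mod 8.
Cross-terms: 9, 0, 13, -1, -4, 16, 16, 21  ⇒  Σ = 70
Signed area = Σ/2 = 35 (positive ⇒ counter-clockwise traversal).

35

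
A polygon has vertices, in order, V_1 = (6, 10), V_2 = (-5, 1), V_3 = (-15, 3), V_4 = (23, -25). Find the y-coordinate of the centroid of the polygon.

Apply Gauss's area formula. First the cross-terms c_i = x_i·y_{i+1} − x_{i+1}·y_i:
  56, 0, 306, 380  ⇒  2A = 742, A = 371.
Then Σ (y_i + y_{i+1})·c_i = -11816, so ȳ = -11816 / (6·371) = -844/159.

-844/159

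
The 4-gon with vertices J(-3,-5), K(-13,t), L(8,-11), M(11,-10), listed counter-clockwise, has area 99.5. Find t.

Write out the shoelace sum; only the two edges meeting at K involve t:
2·Area = [((-3)·t − (-13)·(-5)) + ((-13)·(-11) − 8·t)] + -44
       = -11·t + 34 = 199
⇒ t = -15.

-15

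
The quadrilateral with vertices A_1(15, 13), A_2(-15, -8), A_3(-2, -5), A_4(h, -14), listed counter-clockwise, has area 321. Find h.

15

Write out the shoelace sum; only the two edges meeting at A_4 involve h:
2·Area = [((-2)·(-14) − h·(-5)) + (h·13 − 15·(-14))] + 134
       = 18·h + 372 = 642
⇒ h = 15.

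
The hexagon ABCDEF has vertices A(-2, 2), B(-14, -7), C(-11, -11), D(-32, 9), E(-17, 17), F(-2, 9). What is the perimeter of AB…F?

90

|AB| = √((-12)² + (-9)²) = √225 = 15
|BC| = √((3)² + (-4)²) = √25 = 5
|CD| = √((-21)² + (20)²) = √841 = 29
|DE| = √((15)² + (8)²) = √289 = 17
|EF| = √((15)² + (-8)²) = √289 = 17
|FA| = √((0)² + (-7)²) = √49 = 7
Perimeter = 15 + 5 + 29 + 17 + 17 + 7 = 90.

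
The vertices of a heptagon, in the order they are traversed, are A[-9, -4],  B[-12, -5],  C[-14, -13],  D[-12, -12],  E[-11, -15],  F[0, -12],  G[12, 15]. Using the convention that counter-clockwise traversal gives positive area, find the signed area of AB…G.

Apply the shoelace (surveyor's) formula: 2A = Σ (x_i·y_{i+1} − x_{i+1}·y_i), indices taken mod 7.
Cross-terms: -3, 86, 12, 48, 132, 144, 87  ⇒  Σ = 506
Signed area = Σ/2 = 253 (positive ⇒ counter-clockwise traversal).

253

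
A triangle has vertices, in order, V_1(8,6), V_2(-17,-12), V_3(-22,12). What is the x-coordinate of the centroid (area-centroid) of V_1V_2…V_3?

Apply the surveyor's formula. First the cross-terms c_i = x_i·y_{i+1} − x_{i+1}·y_i:
  6, -468, -228  ⇒  2A = -690, A = -345.
Then Σ (x_i + x_{i+1})·c_i = 21390, so x̄ = 21390 / (6·(-345)) = -31/3.

-31/3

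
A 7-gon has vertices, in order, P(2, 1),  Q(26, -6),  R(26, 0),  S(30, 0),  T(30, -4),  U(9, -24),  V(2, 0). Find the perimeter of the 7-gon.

|PQ| = √((24)² + (-7)²) = √625 = 25
|QR| = √((0)² + (6)²) = √36 = 6
|RS| = √((4)² + (0)²) = √16 = 4
|ST| = √((0)² + (-4)²) = √16 = 4
|TU| = √((-21)² + (-20)²) = √841 = 29
|UV| = √((-7)² + (24)²) = √625 = 25
|VP| = √((0)² + (1)²) = √1 = 1
Perimeter = 25 + 6 + 4 + 4 + 29 + 25 + 1 = 94.

94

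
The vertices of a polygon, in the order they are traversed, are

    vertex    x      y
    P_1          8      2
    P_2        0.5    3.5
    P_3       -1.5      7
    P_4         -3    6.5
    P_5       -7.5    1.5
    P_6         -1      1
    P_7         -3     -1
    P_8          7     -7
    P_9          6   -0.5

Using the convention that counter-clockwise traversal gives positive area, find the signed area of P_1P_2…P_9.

Σ = (27) + (8.75) + (11.25) + (44.25) + (-6) + (4) + (28) + (38.5) + (16) = 171.75
Signed area = Σ/2 = 85.875 (positive ⇒ counter-clockwise traversal).

85.875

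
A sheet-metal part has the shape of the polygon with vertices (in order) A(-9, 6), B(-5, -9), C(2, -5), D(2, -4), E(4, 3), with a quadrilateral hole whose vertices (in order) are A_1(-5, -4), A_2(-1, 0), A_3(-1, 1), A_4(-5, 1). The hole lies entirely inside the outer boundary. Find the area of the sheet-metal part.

Outer boundary:
Apply the surveyor's formula: 2A = Σ (x_i·y_{i+1} − x_{i+1}·y_i), indices taken mod 5.
Σ = (111) + (43) + (2) + (22) + (51) = 229
Area = |Σ|/2 = 114.5.
Hole:
Apply the shoelace formula: 2A = Σ (x_i·y_{i+1} − x_{i+1}·y_i), indices taken mod 4.
Σ = (-4) + (-1) + (4) + (25) = 24
Area = |Σ|/2 = 12.
Net area = 114.5 − 12 = 102.5.

102.5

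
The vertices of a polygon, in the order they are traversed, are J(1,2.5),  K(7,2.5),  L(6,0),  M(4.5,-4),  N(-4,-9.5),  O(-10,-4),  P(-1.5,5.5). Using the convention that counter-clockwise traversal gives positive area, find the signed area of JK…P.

-131

J→K: (1)(2.5) − (7)(2.5) = -15
K→L: (7)(0) − (6)(2.5) = -15
L→M: (6)(-4) − (4.5)(0) = -24
M→N: (4.5)(-9.5) − (-4)(-4) = -58.75
N→O: (-4)(-4) − (-10)(-9.5) = -79
O→P: (-10)(5.5) − (-1.5)(-4) = -61
P→J: (-1.5)(2.5) − (1)(5.5) = -9.25
Σ = -262
Signed area = Σ/2 = -131 (negative ⇒ clockwise traversal).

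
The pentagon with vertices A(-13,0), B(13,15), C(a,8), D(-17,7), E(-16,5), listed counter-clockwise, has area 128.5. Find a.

The doubled signed area Σ (x_i y_{i+1} − x_{i+1} y_i) is linear in a.
With a=0 it equals 137; the coefficient of a is -8 (from the two edges through C).
So -8·a + 137 = 2·128.5 = 257 ⇒ a = -15.

-15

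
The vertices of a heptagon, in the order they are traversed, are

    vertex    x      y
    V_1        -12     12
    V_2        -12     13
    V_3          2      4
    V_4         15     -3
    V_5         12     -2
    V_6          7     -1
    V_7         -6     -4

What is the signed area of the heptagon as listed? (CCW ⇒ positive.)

-149

Apply the shoelace formula: 2A = Σ (x_i·y_{i+1} − x_{i+1}·y_i), indices taken mod 7.
Σ = (-12) + (-74) + (-66) + (6) + (2) + (-34) + (-120) = -298
Signed area = Σ/2 = -149 (negative ⇒ clockwise traversal).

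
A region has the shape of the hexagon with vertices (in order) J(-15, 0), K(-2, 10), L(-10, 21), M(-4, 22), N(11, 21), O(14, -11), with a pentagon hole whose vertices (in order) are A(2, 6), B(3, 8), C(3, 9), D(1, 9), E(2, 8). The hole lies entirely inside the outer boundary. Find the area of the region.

564.5

Outer boundary:
Apply the shoelace (surveyor's) formula: 2A = Σ (x_i·y_{i+1} − x_{i+1}·y_i), indices taken mod 6.
Σ = (-150) + (58) + (-136) + (-326) + (-415) + (-165) = -1134
Area = |Σ|/2 = 567.
Hole:
Apply the shoelace formula: 2A = Σ (x_i·y_{i+1} − x_{i+1}·y_i), indices taken mod 5.
A→B: (2)(8) − (3)(6) = -2
B→C: (3)(9) − (3)(8) = 3
C→D: (3)(9) − (1)(9) = 18
D→E: (1)(8) − (2)(9) = -10
E→A: (2)(6) − (2)(8) = -4
Σ = 5
Area = |Σ|/2 = 2.5.
Net area = 567 − 2.5 = 564.5.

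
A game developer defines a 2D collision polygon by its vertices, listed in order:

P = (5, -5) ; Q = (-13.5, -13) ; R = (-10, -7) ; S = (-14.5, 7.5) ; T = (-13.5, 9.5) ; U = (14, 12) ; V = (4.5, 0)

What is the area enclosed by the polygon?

Σ = (-132.5) + (-35.5) + (-176.5) + (-36.5) + (-295) + (-54) + (-22.5) = -752.5
Area = |Σ|/2 = 376.25.

376.25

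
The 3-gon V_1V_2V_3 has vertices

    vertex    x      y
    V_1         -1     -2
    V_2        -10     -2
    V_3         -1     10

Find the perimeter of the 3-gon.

|V_1V_2| = √((-9)² + (0)²) = √81 = 9
|V_2V_3| = √((9)² + (12)²) = √225 = 15
|V_3V_1| = √((0)² + (-12)²) = √144 = 12
Perimeter = 9 + 15 + 12 = 36.

36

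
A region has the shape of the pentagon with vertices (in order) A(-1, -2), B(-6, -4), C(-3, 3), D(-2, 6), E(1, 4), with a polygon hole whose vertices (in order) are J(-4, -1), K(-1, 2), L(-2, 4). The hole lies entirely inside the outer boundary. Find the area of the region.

Outer boundary:
Apply the shoelace formula: 2A = Σ (x_i·y_{i+1} − x_{i+1}·y_i), indices taken mod 5.
Σ = (-8) + (-30) + (-12) + (-14) + (2) = -62
Area = |Σ|/2 = 31.
Hole:
Apply the shoelace formula: 2A = Σ (x_i·y_{i+1} − x_{i+1}·y_i), indices taken mod 3.
J→K: (-4)(2) − (-1)(-1) = -9
K→L: (-1)(4) − (-2)(2) = 0
L→J: (-2)(-1) − (-4)(4) = 18
Σ = 9
Area = |Σ|/2 = 4.5.
Net area = 31 − 4.5 = 26.5.

26.5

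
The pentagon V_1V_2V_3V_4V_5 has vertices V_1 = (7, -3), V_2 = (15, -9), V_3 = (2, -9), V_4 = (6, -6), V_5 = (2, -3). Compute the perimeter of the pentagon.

38

|V_1V_2| = √((8)² + (-6)²) = √100 = 10
|V_2V_3| = √((-13)² + (0)²) = √169 = 13
|V_3V_4| = √((4)² + (3)²) = √25 = 5
|V_4V_5| = √((-4)² + (3)²) = √25 = 5
|V_5V_1| = √((5)² + (0)²) = √25 = 5
Perimeter = 10 + 13 + 5 + 5 + 5 = 38.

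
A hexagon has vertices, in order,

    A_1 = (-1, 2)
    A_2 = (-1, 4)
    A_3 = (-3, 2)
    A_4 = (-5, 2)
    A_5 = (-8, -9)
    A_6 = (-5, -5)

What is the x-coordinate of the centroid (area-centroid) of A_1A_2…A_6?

Apply the shoelace (surveyor's) formula. First the cross-terms c_i = x_i·y_{i+1} − x_{i+1}·y_i:
  -2, 10, 4, 61, -5, -15  ⇒  2A = 53, A = 26.5.
Then Σ (x_i + x_{i+1})·c_i = -706, so x̄ = -706 / (6·26.5) = -706/159.

-706/159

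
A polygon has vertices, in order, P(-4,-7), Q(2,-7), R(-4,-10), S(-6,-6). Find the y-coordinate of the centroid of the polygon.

-95/12

Apply the shoelace formula. First the cross-terms c_i = x_i·y_{i+1} − x_{i+1}·y_i:
  42, -48, -36, 18  ⇒  2A = -24, A = -12.
Then Σ (y_i + y_{i+1})·c_i = 570, so ȳ = 570 / (6·(-12)) = -95/12.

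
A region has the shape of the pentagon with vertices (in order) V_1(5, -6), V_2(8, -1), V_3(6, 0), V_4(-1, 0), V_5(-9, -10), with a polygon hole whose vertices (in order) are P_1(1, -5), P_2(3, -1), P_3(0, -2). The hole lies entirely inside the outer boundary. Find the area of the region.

76.5

Outer boundary:
Apply the shoelace formula: 2A = Σ (x_i·y_{i+1} − x_{i+1}·y_i), indices taken mod 5.
Cross-terms: 43, 6, 0, 10, 104  ⇒  Σ = 163
Area = |Σ|/2 = 81.5.
Hole:
Apply the surveyor's formula: 2A = Σ (x_i·y_{i+1} − x_{i+1}·y_i), indices taken mod 3.
Cross-terms: 14, -6, 2  ⇒  Σ = 10
Area = |Σ|/2 = 5.
Net area = 81.5 − 5 = 76.5.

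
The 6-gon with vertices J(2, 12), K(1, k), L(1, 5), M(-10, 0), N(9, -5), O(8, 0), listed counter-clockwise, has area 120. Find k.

The doubled signed area Σ (x_i y_{i+1} − x_{i+1} y_i) is linear in k.
With k=0 it equals 229; the coefficient of k is 1 (from the two edges through K).
So 1·k + 229 = 2·120 = 240 ⇒ k = 11.

11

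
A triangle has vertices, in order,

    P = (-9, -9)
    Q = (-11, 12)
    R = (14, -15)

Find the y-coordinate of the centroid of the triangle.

Apply the shoelace (surveyor's) formula. First the cross-terms c_i = x_i·y_{i+1} − x_{i+1}·y_i:
  -207, -3, -261  ⇒  2A = -471, A = -235.5.
Then Σ (y_i + y_{i+1})·c_i = 5652, so ȳ = 5652 / (6·(-235.5)) = -4.

-4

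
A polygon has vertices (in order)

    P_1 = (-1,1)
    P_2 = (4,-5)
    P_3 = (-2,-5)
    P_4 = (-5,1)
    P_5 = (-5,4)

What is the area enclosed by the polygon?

36

Apply Gauss's area formula: 2A = Σ (x_i·y_{i+1} − x_{i+1}·y_i), indices taken mod 5.
Σ = (1) + (-30) + (-27) + (-15) + (-1) = -72
Area = |Σ|/2 = 36.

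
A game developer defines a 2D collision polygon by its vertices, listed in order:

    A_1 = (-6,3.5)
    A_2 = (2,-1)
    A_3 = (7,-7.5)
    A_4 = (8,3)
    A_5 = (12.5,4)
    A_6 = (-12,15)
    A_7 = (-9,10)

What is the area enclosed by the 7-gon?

Apply Gauss's area formula: 2A = Σ (x_i·y_{i+1} − x_{i+1}·y_i), indices taken mod 7.
A_1→A_2: (-6)(-1) − (2)(3.5) = -1
A_2→A_3: (2)(-7.5) − (7)(-1) = -8
A_3→A_4: (7)(3) − (8)(-7.5) = 81
A_4→A_5: (8)(4) − (12.5)(3) = -5.5
A_5→A_6: (12.5)(15) − (-12)(4) = 235.5
A_6→A_7: (-12)(10) − (-9)(15) = 15
A_7→A_1: (-9)(3.5) − (-6)(10) = 28.5
Σ = 345.5
Area = |Σ|/2 = 172.75.

172.75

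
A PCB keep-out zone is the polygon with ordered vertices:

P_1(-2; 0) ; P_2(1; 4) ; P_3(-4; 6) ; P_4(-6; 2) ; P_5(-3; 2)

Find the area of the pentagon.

Apply Gauss's area formula: 2A = Σ (x_i·y_{i+1} − x_{i+1}·y_i), indices taken mod 5.
P_1→P_2: (-2)(4) − (1)(0) = -8
P_2→P_3: (1)(6) − (-4)(4) = 22
P_3→P_4: (-4)(2) − (-6)(6) = 28
P_4→P_5: (-6)(2) − (-3)(2) = -6
P_5→P_1: (-3)(0) − (-2)(2) = 4
Σ = 40
Area = |Σ|/2 = 20.

20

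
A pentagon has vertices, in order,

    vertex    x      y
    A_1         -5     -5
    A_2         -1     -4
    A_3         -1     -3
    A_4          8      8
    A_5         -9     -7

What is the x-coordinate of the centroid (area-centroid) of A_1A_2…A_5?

-11/14

Apply the shoelace formula. First the cross-terms c_i = x_i·y_{i+1} − x_{i+1}·y_i:
  15, -1, 16, 16, 10  ⇒  2A = 56, A = 28.
Then Σ (x_i + x_{i+1})·c_i = -132, so x̄ = -132 / (6·28) = -11/14.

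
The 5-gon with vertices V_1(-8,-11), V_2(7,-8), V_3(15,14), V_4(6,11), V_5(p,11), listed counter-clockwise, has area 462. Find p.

-15

The doubled signed area Σ (x_i y_{i+1} − x_{i+1} y_i) is linear in p.
With p=0 it equals 594; the coefficient of p is -22 (from the two edges through V_5).
So -22·p + 594 = 2·462 = 924 ⇒ p = -15.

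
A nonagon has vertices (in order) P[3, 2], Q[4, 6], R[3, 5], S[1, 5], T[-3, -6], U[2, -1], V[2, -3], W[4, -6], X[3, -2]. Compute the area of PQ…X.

Apply the shoelace formula: 2A = Σ (x_i·y_{i+1} − x_{i+1}·y_i), indices taken mod 9.
Cross-terms: 10, 2, 10, 9, 15, -4, 0, 10, 12  ⇒  Σ = 64
Area = |Σ|/2 = 32.

32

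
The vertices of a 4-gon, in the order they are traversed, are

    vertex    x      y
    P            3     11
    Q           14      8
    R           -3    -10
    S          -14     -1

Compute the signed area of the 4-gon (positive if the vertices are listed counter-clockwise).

Σ = (-130) + (-116) + (-137) + (-151) = -534
Signed area = Σ/2 = -267 (negative ⇒ clockwise traversal).

-267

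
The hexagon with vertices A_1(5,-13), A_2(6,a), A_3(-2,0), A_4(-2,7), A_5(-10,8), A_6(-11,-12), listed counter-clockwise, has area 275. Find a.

Write out the shoelace sum; only the two edges meeting at A_2 involve a:
2·Area = [(5·a − 6·(-13)) + (6·0 − (-2)·a)] + 451
       = 7·a + 529 = 550
⇒ a = 3.

3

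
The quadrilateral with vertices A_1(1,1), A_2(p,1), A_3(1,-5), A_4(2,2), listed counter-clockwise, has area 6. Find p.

0

The doubled signed area Σ (x_i y_{i+1} − x_{i+1} y_i) is linear in p.
With p=0 it equals 12; the coefficient of p is -6 (from the two edges through A_2).
So -6·p + 12 = 2·6 = 12 ⇒ p = 0.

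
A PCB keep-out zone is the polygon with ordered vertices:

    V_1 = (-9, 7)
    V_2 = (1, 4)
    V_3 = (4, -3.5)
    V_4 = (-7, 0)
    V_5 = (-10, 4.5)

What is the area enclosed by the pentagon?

74

Σ = (-43) + (-19.5) + (-24.5) + (-31.5) + (-29.5) = -148
Area = |Σ|/2 = 74.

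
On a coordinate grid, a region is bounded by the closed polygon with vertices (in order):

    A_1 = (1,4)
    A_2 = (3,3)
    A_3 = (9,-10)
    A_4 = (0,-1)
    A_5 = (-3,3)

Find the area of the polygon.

Σ = (-9) + (-57) + (-9) + (-3) + (-15) = -93
Area = |Σ|/2 = 46.5.

46.5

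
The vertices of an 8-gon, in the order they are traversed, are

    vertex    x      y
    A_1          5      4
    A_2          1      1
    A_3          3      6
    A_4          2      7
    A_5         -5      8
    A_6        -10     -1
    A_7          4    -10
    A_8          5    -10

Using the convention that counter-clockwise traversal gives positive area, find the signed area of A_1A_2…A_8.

166.5

Apply the surveyor's formula: 2A = Σ (x_i·y_{i+1} − x_{i+1}·y_i), indices taken mod 8.
A_1→A_2: (5)(1) − (1)(4) = 1
A_2→A_3: (1)(6) − (3)(1) = 3
A_3→A_4: (3)(7) − (2)(6) = 9
A_4→A_5: (2)(8) − (-5)(7) = 51
A_5→A_6: (-5)(-1) − (-10)(8) = 85
A_6→A_7: (-10)(-10) − (4)(-1) = 104
A_7→A_8: (4)(-10) − (5)(-10) = 10
A_8→A_1: (5)(4) − (5)(-10) = 70
Σ = 333
Signed area = Σ/2 = 166.5 (positive ⇒ counter-clockwise traversal).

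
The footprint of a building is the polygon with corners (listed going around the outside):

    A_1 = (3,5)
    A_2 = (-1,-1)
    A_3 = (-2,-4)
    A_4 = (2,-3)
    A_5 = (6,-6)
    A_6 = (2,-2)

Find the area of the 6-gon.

Cross-terms: 2, 2, 14, 6, 0, 16  ⇒  Σ = 40
Area = |Σ|/2 = 20.

20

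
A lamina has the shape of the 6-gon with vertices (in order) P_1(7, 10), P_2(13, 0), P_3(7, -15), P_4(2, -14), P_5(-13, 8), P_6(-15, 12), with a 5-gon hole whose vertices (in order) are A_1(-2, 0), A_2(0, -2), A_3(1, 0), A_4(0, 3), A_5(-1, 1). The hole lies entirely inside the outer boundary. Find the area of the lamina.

407.5

Outer boundary:
Σ = (-130) + (-195) + (-68) + (-166) + (-36) + (-234) = -829
Area = |Σ|/2 = 414.5.
Hole:
Apply the shoelace (surveyor's) formula: 2A = Σ (x_i·y_{i+1} − x_{i+1}·y_i), indices taken mod 5.
Σ = (4) + (2) + (3) + (3) + (2) = 14
Area = |Σ|/2 = 7.
Net area = 414.5 − 7 = 407.5.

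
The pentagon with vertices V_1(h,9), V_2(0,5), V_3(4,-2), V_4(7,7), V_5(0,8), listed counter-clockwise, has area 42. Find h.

-2

Write out the shoelace sum; only the two edges meeting at V_1 involve h:
2·Area = [(0·9 − h·8) + (h·5 − 0·9)] + 78
       = -3·h + 78 = 84
⇒ h = -2.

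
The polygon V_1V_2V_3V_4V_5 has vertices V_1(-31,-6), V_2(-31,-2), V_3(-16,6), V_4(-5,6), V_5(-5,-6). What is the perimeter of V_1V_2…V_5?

70

|V_1V_2| = √((0)² + (4)²) = √16 = 4
|V_2V_3| = √((15)² + (8)²) = √289 = 17
|V_3V_4| = √((11)² + (0)²) = √121 = 11
|V_4V_5| = √((0)² + (-12)²) = √144 = 12
|V_5V_1| = √((-26)² + (0)²) = √676 = 26
Perimeter = 4 + 17 + 11 + 12 + 26 = 70.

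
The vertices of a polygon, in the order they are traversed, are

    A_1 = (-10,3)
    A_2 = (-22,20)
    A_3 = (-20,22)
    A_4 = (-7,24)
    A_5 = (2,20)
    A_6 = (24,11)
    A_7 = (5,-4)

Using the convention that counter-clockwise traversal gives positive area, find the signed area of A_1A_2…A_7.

-683

Apply Gauss's area formula: 2A = Σ (x_i·y_{i+1} − x_{i+1}·y_i), indices taken mod 7.
Σ = (-134) + (-84) + (-326) + (-188) + (-458) + (-151) + (-25) = -1366
Signed area = Σ/2 = -683 (negative ⇒ clockwise traversal).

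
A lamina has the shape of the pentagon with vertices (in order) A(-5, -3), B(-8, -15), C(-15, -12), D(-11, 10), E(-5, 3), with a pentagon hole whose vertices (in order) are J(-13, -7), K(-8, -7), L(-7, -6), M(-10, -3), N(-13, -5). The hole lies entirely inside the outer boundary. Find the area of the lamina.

Outer boundary:
Apply the shoelace formula: 2A = Σ (x_i·y_{i+1} − x_{i+1}·y_i), indices taken mod 5.
Σ = (51) + (-129) + (-282) + (17) + (30) = -313
Area = |Σ|/2 = 156.5.
Hole:
Apply the shoelace formula: 2A = Σ (x_i·y_{i+1} − x_{i+1}·y_i), indices taken mod 5.
Σ = (35) + (-1) + (-39) + (11) + (26) = 32
Area = |Σ|/2 = 16.
Net area = 156.5 − 16 = 140.5.

140.5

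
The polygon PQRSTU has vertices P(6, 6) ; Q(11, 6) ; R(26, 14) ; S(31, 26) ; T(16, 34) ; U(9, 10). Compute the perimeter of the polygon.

82

|PQ| = √((5)² + (0)²) = √25 = 5
|QR| = √((15)² + (8)²) = √289 = 17
|RS| = √((5)² + (12)²) = √169 = 13
|ST| = √((-15)² + (8)²) = √289 = 17
|TU| = √((-7)² + (-24)²) = √625 = 25
|UP| = √((-3)² + (-4)²) = √25 = 5
Perimeter = 5 + 17 + 13 + 17 + 25 + 5 = 82.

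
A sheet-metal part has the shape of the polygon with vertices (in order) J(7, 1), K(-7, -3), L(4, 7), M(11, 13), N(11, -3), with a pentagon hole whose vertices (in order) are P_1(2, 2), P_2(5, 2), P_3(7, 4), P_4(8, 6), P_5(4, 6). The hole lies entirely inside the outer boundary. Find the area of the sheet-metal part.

95

Outer boundary:
J→K: (7)(-3) − (-7)(1) = -14
K→L: (-7)(7) − (4)(-3) = -37
L→M: (4)(13) − (11)(7) = -25
M→N: (11)(-3) − (11)(13) = -176
N→J: (11)(1) − (7)(-3) = 32
Σ = -220
Area = |Σ|/2 = 110.
Hole:
Apply the shoelace (surveyor's) formula: 2A = Σ (x_i·y_{i+1} − x_{i+1}·y_i), indices taken mod 5.
Σ = (-6) + (6) + (10) + (24) + (-4) = 30
Area = |Σ|/2 = 15.
Net area = 110 − 15 = 95.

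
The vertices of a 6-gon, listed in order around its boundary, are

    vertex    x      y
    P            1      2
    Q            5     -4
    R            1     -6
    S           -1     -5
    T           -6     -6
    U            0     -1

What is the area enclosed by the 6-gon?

Apply Gauss's area formula: 2A = Σ (x_i·y_{i+1} − x_{i+1}·y_i), indices taken mod 6.
P→Q: (1)(-4) − (5)(2) = -14
Q→R: (5)(-6) − (1)(-4) = -26
R→S: (1)(-5) − (-1)(-6) = -11
S→T: (-1)(-6) − (-6)(-5) = -24
T→U: (-6)(-1) − (0)(-6) = 6
U→P: (0)(2) − (1)(-1) = 1
Σ = -68
Area = |Σ|/2 = 34.

34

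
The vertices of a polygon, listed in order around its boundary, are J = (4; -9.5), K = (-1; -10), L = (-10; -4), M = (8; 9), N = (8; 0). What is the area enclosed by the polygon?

175.75

Apply Gauss's area formula: 2A = Σ (x_i·y_{i+1} − x_{i+1}·y_i), indices taken mod 5.
J→K: (4)(-10) − (-1)(-9.5) = -49.5
K→L: (-1)(-4) − (-10)(-10) = -96
L→M: (-10)(9) − (8)(-4) = -58
M→N: (8)(0) − (8)(9) = -72
N→J: (8)(-9.5) − (4)(0) = -76
Σ = -351.5
Area = |Σ|/2 = 175.75.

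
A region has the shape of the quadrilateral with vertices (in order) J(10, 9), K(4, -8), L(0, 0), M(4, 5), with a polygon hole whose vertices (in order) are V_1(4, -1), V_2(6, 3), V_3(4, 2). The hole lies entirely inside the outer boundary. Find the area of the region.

62

Outer boundary:
Apply the surveyor's formula: 2A = Σ (x_i·y_{i+1} − x_{i+1}·y_i), indices taken mod 4.
Σ = (-116) + (0) + (0) + (-14) = -130
Area = |Σ|/2 = 65.
Hole:
Apply the shoelace (surveyor's) formula: 2A = Σ (x_i·y_{i+1} − x_{i+1}·y_i), indices taken mod 3.
Cross-terms: 18, 0, -12  ⇒  Σ = 6
Area = |Σ|/2 = 3.
Net area = 65 − 3 = 62.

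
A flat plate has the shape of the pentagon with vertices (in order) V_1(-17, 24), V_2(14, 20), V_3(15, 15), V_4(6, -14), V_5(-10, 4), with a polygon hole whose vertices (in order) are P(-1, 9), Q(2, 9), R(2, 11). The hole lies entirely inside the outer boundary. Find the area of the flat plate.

674

Outer boundary:
Apply the shoelace (surveyor's) formula: 2A = Σ (x_i·y_{i+1} − x_{i+1}·y_i), indices taken mod 5.
Cross-terms: -676, -90, -300, -116, -172  ⇒  Σ = -1354
Area = |Σ|/2 = 677.
Hole:
Σ = (-27) + (4) + (29) = 6
Area = |Σ|/2 = 3.
Net area = 677 − 3 = 674.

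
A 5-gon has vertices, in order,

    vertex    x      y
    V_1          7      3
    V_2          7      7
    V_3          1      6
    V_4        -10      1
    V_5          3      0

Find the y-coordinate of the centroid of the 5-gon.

Apply the shoelace (surveyor's) formula. First the cross-terms c_i = x_i·y_{i+1} − x_{i+1}·y_i:
  28, 35, 61, -3, 9  ⇒  2A = 130, A = 65.
Then Σ (y_i + y_{i+1})·c_i = 1186, so ȳ = 1186 / (6·65) = 593/195.

593/195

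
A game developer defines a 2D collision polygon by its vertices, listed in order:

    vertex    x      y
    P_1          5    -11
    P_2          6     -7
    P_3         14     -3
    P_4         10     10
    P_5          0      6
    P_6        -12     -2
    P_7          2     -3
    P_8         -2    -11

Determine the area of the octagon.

251

Apply the shoelace (surveyor's) formula: 2A = Σ (x_i·y_{i+1} − x_{i+1}·y_i), indices taken mod 8.
Σ = (31) + (80) + (170) + (60) + (72) + (40) + (-28) + (77) = 502
Area = |Σ|/2 = 251.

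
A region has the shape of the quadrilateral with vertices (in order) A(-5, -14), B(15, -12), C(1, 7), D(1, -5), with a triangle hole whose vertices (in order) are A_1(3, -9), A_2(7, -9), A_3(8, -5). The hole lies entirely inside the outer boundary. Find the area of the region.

Outer boundary:
Σ = (270) + (117) + (-12) + (-39) = 336
Area = |Σ|/2 = 168.
Hole:
Apply the shoelace formula: 2A = Σ (x_i·y_{i+1} − x_{i+1}·y_i), indices taken mod 3.
Cross-terms: 36, 37, -57  ⇒  Σ = 16
Area = |Σ|/2 = 8.
Net area = 168 − 8 = 160.

160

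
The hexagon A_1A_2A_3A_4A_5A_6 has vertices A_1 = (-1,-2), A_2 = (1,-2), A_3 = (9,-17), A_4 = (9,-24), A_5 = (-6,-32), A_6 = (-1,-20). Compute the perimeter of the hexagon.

74

|A_1A_2| = √((2)² + (0)²) = √4 = 2
|A_2A_3| = √((8)² + (-15)²) = √289 = 17
|A_3A_4| = √((0)² + (-7)²) = √49 = 7
|A_4A_5| = √((-15)² + (-8)²) = √289 = 17
|A_5A_6| = √((5)² + (12)²) = √169 = 13
|A_6A_1| = √((0)² + (18)²) = √324 = 18
Perimeter = 2 + 17 + 7 + 17 + 13 + 18 = 74.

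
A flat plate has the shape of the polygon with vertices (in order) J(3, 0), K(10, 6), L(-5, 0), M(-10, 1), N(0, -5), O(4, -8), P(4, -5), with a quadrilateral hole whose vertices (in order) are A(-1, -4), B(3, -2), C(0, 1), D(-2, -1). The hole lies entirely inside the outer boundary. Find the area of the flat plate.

57

Outer boundary:
Σ = (18) + (30) + (-5) + (50) + (20) + (12) + (15) = 140
Area = |Σ|/2 = 70.
Hole:
Apply the surveyor's formula: 2A = Σ (x_i·y_{i+1} − x_{i+1}·y_i), indices taken mod 4.
Cross-terms: 14, 3, 2, 7  ⇒  Σ = 26
Area = |Σ|/2 = 13.
Net area = 70 − 13 = 57.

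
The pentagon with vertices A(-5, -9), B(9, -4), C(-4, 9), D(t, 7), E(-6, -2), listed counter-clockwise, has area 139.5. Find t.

-5

Write out the shoelace sum; only the two edges meeting at D involve t:
2·Area = [((-4)·7 − t·9) + (t·(-2) − (-6)·7)] + 210
       = -11·t + 224 = 279
⇒ t = -5.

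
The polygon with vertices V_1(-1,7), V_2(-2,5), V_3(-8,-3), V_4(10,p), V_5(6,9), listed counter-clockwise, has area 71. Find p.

6

Write out the shoelace sum; only the two edges meeting at V_4 involve p:
2·Area = [((-8)·p − 10·(-3)) + (10·9 − 6·p)] + 106
       = -14·p + 226 = 142
⇒ p = 6.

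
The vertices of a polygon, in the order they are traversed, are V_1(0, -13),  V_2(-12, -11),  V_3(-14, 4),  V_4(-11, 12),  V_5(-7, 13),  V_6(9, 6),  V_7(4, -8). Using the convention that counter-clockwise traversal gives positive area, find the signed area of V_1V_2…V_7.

-424

V_1→V_2: (0)(-11) − (-12)(-13) = -156
V_2→V_3: (-12)(4) − (-14)(-11) = -202
V_3→V_4: (-14)(12) − (-11)(4) = -124
V_4→V_5: (-11)(13) − (-7)(12) = -59
V_5→V_6: (-7)(6) − (9)(13) = -159
V_6→V_7: (9)(-8) − (4)(6) = -96
V_7→V_1: (4)(-13) − (0)(-8) = -52
Σ = -848
Signed area = Σ/2 = -424 (negative ⇒ clockwise traversal).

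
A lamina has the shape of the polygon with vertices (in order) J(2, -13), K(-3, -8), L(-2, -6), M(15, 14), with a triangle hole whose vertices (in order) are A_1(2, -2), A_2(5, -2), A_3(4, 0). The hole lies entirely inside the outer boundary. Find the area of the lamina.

Outer boundary:
Σ = (-55) + (2) + (62) + (-223) = -214
Area = |Σ|/2 = 107.
Hole:
Apply the shoelace (surveyor's) formula: 2A = Σ (x_i·y_{i+1} − x_{i+1}·y_i), indices taken mod 3.
Σ = (6) + (8) + (-8) = 6
Area = |Σ|/2 = 3.
Net area = 107 − 3 = 104.

104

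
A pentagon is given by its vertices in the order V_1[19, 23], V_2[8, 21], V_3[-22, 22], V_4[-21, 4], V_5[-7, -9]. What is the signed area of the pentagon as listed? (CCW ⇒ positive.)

727

Apply Gauss's area formula: 2A = Σ (x_i·y_{i+1} − x_{i+1}·y_i), indices taken mod 5.
Σ = (215) + (638) + (374) + (217) + (10) = 1454
Signed area = Σ/2 = 727 (positive ⇒ counter-clockwise traversal).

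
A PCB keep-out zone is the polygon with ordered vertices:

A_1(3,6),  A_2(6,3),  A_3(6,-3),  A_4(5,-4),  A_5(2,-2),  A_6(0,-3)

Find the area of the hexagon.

Apply the shoelace formula: 2A = Σ (x_i·y_{i+1} − x_{i+1}·y_i), indices taken mod 6.
Cross-terms: -27, -36, -9, -2, -6, 9  ⇒  Σ = -71
Area = |Σ|/2 = 35.5.

35.5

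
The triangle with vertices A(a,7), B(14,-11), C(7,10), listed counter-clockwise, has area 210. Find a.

-12

Write out the shoelace sum; only the two edges meeting at A involve a:
2·Area = [(7·7 − a·10) + (a·(-11) − 14·7)] + 217
       = -21·a + 168 = 420
⇒ a = -12.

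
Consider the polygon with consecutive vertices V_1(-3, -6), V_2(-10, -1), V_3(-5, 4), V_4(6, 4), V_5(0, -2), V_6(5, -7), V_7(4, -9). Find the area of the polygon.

108

Apply the shoelace formula: 2A = Σ (x_i·y_{i+1} − x_{i+1}·y_i), indices taken mod 7.
V_1→V_2: (-3)(-1) − (-10)(-6) = -57
V_2→V_3: (-10)(4) − (-5)(-1) = -45
V_3→V_4: (-5)(4) − (6)(4) = -44
V_4→V_5: (6)(-2) − (0)(4) = -12
V_5→V_6: (0)(-7) − (5)(-2) = 10
V_6→V_7: (5)(-9) − (4)(-7) = -17
V_7→V_1: (4)(-6) − (-3)(-9) = -51
Σ = -216
Area = |Σ|/2 = 108.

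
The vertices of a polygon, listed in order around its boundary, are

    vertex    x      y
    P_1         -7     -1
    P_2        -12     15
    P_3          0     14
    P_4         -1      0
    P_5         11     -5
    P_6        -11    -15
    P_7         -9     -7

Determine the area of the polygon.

Apply the shoelace formula: 2A = Σ (x_i·y_{i+1} − x_{i+1}·y_i), indices taken mod 7.
Σ = (-117) + (-168) + (14) + (5) + (-220) + (-58) + (-40) = -584
Area = |Σ|/2 = 292.

292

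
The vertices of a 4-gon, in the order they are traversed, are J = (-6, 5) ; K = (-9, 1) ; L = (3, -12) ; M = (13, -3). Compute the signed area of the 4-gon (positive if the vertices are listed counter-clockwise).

Apply the shoelace (surveyor's) formula: 2A = Σ (x_i·y_{i+1} − x_{i+1}·y_i), indices taken mod 4.
Σ = (39) + (105) + (147) + (47) = 338
Signed area = Σ/2 = 169 (positive ⇒ counter-clockwise traversal).

169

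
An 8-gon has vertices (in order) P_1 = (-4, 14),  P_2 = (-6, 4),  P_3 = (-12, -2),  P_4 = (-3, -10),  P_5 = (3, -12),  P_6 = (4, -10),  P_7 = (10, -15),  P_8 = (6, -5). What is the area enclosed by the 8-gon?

235

Σ = (68) + (60) + (114) + (66) + (18) + (40) + (40) + (64) = 470
Area = |Σ|/2 = 235.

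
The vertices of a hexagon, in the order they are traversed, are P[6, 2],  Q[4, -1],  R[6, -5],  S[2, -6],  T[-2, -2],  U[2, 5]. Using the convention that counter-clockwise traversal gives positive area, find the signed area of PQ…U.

P→Q: (6)(-1) − (4)(2) = -14
Q→R: (4)(-5) − (6)(-1) = -14
R→S: (6)(-6) − (2)(-5) = -26
S→T: (2)(-2) − (-2)(-6) = -16
T→U: (-2)(5) − (2)(-2) = -6
U→P: (2)(2) − (6)(5) = -26
Σ = -102
Signed area = Σ/2 = -51 (negative ⇒ clockwise traversal).

-51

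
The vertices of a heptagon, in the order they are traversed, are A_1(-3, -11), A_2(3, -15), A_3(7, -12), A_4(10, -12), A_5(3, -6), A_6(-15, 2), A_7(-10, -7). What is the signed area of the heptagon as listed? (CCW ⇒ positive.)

144.5

Apply the shoelace formula: 2A = Σ (x_i·y_{i+1} − x_{i+1}·y_i), indices taken mod 7.
Σ = (78) + (69) + (36) + (-24) + (-84) + (125) + (89) = 289
Signed area = Σ/2 = 144.5 (positive ⇒ counter-clockwise traversal).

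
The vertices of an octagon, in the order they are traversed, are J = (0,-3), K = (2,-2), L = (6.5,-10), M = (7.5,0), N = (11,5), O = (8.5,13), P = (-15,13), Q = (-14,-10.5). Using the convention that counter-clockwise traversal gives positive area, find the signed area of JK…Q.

449.5

Apply the shoelace formula: 2A = Σ (x_i·y_{i+1} − x_{i+1}·y_i), indices taken mod 8.
Σ = (6) + (-7) + (75) + (37.5) + (100.5) + (305.5) + (339.5) + (42) = 899
Signed area = Σ/2 = 449.5 (positive ⇒ counter-clockwise traversal).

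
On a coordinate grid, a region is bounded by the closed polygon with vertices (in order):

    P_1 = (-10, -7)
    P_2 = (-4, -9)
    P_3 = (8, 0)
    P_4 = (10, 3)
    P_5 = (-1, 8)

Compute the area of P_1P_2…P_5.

164

Apply the shoelace (surveyor's) formula: 2A = Σ (x_i·y_{i+1} − x_{i+1}·y_i), indices taken mod 5.
P_1→P_2: (-10)(-9) − (-4)(-7) = 62
P_2→P_3: (-4)(0) − (8)(-9) = 72
P_3→P_4: (8)(3) − (10)(0) = 24
P_4→P_5: (10)(8) − (-1)(3) = 83
P_5→P_1: (-1)(-7) − (-10)(8) = 87
Σ = 328
Area = |Σ|/2 = 164.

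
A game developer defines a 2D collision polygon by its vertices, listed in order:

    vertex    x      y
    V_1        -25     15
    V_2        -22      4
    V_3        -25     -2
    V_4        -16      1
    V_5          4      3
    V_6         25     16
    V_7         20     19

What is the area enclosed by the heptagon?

592

Σ = (230) + (144) + (-57) + (-52) + (-11) + (155) + (775) = 1184
Area = |Σ|/2 = 592.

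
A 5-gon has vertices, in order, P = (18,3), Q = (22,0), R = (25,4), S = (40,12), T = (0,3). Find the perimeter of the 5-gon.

86

|PQ| = √((4)² + (-3)²) = √25 = 5
|QR| = √((3)² + (4)²) = √25 = 5
|RS| = √((15)² + (8)²) = √289 = 17
|ST| = √((-40)² + (-9)²) = √1681 = 41
|TP| = √((18)² + (0)²) = √324 = 18
Perimeter = 5 + 5 + 17 + 41 + 18 = 86.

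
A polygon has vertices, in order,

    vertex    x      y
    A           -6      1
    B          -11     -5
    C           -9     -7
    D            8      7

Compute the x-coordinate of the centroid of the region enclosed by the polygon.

-205/58

Apply Gauss's area formula. First the cross-terms c_i = x_i·y_{i+1} − x_{i+1}·y_i:
  41, 32, -7, 50  ⇒  2A = 116, A = 58.
Then Σ (x_i + x_{i+1})·c_i = -1230, so x̄ = -1230 / (6·58) = -205/58.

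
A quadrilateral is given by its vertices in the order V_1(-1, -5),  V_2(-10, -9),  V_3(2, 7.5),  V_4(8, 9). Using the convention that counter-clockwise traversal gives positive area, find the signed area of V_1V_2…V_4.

-85.5

V_1→V_2: (-1)(-9) − (-10)(-5) = -41
V_2→V_3: (-10)(7.5) − (2)(-9) = -57
V_3→V_4: (2)(9) − (8)(7.5) = -42
V_4→V_1: (8)(-5) − (-1)(9) = -31
Σ = -171
Signed area = Σ/2 = -85.5 (negative ⇒ clockwise traversal).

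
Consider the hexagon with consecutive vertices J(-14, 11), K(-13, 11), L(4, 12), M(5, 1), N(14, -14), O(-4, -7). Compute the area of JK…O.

Apply the shoelace (surveyor's) formula: 2A = Σ (x_i·y_{i+1} − x_{i+1}·y_i), indices taken mod 6.
J→K: (-14)(11) − (-13)(11) = -11
K→L: (-13)(12) − (4)(11) = -200
L→M: (4)(1) − (5)(12) = -56
M→N: (5)(-14) − (14)(1) = -84
N→O: (14)(-7) − (-4)(-14) = -154
O→J: (-4)(11) − (-14)(-7) = -142
Σ = -647
Area = |Σ|/2 = 323.5.

323.5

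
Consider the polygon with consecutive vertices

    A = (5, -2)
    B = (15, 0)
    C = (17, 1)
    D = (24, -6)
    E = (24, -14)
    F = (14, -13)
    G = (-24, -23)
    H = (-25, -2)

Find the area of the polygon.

Apply the shoelace (surveyor's) formula: 2A = Σ (x_i·y_{i+1} − x_{i+1}·y_i), indices taken mod 8.
Σ = (30) + (15) + (-126) + (-192) + (-116) + (-634) + (-527) + (60) = -1490
Area = |Σ|/2 = 745.

745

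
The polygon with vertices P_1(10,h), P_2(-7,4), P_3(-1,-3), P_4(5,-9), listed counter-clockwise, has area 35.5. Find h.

-9

Write out the shoelace sum; only the two edges meeting at P_1 involve h:
2·Area = [(5·h − 10·(-9)) + (10·4 − (-7)·h)] + 49
       = 12·h + 179 = 71
⇒ h = -9.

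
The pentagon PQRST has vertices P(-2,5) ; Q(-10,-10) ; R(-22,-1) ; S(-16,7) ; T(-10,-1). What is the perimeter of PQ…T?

62

|PQ| = √((-8)² + (-15)²) = √289 = 17
|QR| = √((-12)² + (9)²) = √225 = 15
|RS| = √((6)² + (8)²) = √100 = 10
|ST| = √((6)² + (-8)²) = √100 = 10
|TP| = √((8)² + (6)²) = √100 = 10
Perimeter = 17 + 15 + 10 + 10 + 10 = 62.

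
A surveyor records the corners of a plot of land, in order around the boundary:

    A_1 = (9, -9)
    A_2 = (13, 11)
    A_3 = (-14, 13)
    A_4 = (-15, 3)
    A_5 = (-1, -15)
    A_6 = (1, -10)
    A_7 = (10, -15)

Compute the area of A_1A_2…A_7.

537.5

Σ = (216) + (323) + (153) + (228) + (25) + (85) + (45) = 1075
Area = |Σ|/2 = 537.5.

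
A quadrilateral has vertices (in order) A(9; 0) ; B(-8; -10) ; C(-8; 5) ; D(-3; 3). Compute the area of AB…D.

Cross-terms: -90, -120, -9, -27  ⇒  Σ = -246
Area = |Σ|/2 = 123.

123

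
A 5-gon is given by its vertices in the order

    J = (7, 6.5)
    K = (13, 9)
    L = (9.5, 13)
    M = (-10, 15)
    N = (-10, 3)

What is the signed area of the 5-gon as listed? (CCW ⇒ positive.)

184.25

Apply the shoelace formula: 2A = Σ (x_i·y_{i+1} − x_{i+1}·y_i), indices taken mod 5.
Cross-terms: -21.5, 83.5, 272.5, 120, -86  ⇒  Σ = 368.5
Signed area = Σ/2 = 184.25 (positive ⇒ counter-clockwise traversal).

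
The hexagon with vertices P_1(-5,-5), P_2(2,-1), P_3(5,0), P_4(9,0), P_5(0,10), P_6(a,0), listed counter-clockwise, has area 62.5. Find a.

-1

Write out the shoelace sum; only the two edges meeting at P_6 involve a:
2·Area = [(0·0 − a·10) + (a·(-5) − (-5)·0)] + 110
       = -15·a + 110 = 125
⇒ a = -1.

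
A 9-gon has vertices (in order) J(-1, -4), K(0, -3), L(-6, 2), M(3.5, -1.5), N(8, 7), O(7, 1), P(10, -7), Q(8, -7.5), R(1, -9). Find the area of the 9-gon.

86.5

Cross-terms: 3, -18, 2, 36.5, -41, -59, -19, -64.5, -13  ⇒  Σ = -173
Area = |Σ|/2 = 86.5.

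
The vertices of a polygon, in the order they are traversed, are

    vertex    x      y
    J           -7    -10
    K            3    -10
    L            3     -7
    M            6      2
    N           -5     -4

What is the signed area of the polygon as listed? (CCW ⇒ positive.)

J→K: (-7)(-10) − (3)(-10) = 100
K→L: (3)(-7) − (3)(-10) = 9
L→M: (3)(2) − (6)(-7) = 48
M→N: (6)(-4) − (-5)(2) = -14
N→J: (-5)(-10) − (-7)(-4) = 22
Σ = 165
Signed area = Σ/2 = 82.5 (positive ⇒ counter-clockwise traversal).

82.5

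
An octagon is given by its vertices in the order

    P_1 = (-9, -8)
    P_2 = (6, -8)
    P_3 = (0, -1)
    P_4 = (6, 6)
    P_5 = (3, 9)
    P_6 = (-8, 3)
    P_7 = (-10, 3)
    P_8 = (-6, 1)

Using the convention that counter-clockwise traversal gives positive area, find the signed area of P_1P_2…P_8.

Cross-terms: 120, -6, 6, 36, 81, 6, 8, 57  ⇒  Σ = 308
Signed area = Σ/2 = 154 (positive ⇒ counter-clockwise traversal).

154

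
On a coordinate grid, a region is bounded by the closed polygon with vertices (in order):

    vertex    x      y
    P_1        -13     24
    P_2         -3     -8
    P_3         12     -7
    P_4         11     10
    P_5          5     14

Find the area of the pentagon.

448

P_1→P_2: (-13)(-8) − (-3)(24) = 176
P_2→P_3: (-3)(-7) − (12)(-8) = 117
P_3→P_4: (12)(10) − (11)(-7) = 197
P_4→P_5: (11)(14) − (5)(10) = 104
P_5→P_1: (5)(24) − (-13)(14) = 302
Σ = 896
Area = |Σ|/2 = 448.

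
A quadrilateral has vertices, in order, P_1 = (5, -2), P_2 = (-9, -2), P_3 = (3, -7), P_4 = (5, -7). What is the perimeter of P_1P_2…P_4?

34

|P_1P_2| = √((-14)² + (0)²) = √196 = 14
|P_2P_3| = √((12)² + (-5)²) = √169 = 13
|P_3P_4| = √((2)² + (0)²) = √4 = 2
|P_4P_1| = √((0)² + (5)²) = √25 = 5
Perimeter = 14 + 13 + 2 + 5 = 34.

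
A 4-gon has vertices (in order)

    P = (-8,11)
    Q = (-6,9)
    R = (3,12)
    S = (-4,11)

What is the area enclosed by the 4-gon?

10

Apply the shoelace formula: 2A = Σ (x_i·y_{i+1} − x_{i+1}·y_i), indices taken mod 4.
Σ = (-6) + (-99) + (81) + (44) = 20
Area = |Σ|/2 = 10.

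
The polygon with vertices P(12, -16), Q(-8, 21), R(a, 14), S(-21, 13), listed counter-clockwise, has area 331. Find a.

Write out the shoelace sum; only the two edges meeting at R involve a:
2·Area = [((-8)·14 − a·21) + (a·13 − (-21)·14)] + 304
       = -8·a + 486 = 662
⇒ a = -22.

-22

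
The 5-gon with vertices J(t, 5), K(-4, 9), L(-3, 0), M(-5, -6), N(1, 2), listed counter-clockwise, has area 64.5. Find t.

9

The doubled signed area Σ (x_i y_{i+1} − x_{i+1} y_i) is linear in t.
With t=0 it equals 66; the coefficient of t is 7 (from the two edges through J).
So 7·t + 66 = 2·64.5 = 129 ⇒ t = 9.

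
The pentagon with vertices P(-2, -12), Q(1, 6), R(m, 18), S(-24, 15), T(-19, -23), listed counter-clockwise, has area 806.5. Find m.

Write out the shoelace sum; only the two edges meeting at R involve m:
2·Area = [(1·18 − m·6) + (m·15 − (-24)·18)] + 1019
       = 9·m + 1469 = 1613
⇒ m = 16.

16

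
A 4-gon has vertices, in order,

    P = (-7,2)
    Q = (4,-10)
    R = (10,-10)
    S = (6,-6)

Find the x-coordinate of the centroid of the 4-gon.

57/23

Apply the surveyor's formula. First the cross-terms c_i = x_i·y_{i+1} − x_{i+1}·y_i:
  62, 60, 0, -30  ⇒  2A = 92, A = 46.
Then Σ (x_i + x_{i+1})·c_i = 684, so x̄ = 684 / (6·46) = 57/23.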